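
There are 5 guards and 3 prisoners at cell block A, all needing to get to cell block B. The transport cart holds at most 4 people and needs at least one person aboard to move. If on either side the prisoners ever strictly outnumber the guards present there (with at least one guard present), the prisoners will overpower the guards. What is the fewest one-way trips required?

5

Counting alone: each trip to cell block B takes at most 4 across and each return brings at least 1 back, so after t trips out (and t−1 returns) at most 4t − (t−1) of the 8 are across; that first reaches 8 at t = 3, so at least 5 crossings are needed.
The plan below uses exactly 5 crossings, so it is optimal:
1. 2 prisoners → cell block B.  (cell block A: 5G 1P; cell block B: 0G 2P)
2. 1 prisoner ← cell block A.  (cell block A: 5G 2P; cell block B: 0G 1P)
3. 3 guards and 1 prisoner → cell block B.  (cell block A: 2G 1P; cell block B: 3G 2P)
4. 1 prisoner ← cell block A.  (cell block A: 2G 2P; cell block B: 3G 1P)
5. 2 guards and 2 prisoners → cell block B.  (cell block A: 0G 0P; cell block B: 5G 3P)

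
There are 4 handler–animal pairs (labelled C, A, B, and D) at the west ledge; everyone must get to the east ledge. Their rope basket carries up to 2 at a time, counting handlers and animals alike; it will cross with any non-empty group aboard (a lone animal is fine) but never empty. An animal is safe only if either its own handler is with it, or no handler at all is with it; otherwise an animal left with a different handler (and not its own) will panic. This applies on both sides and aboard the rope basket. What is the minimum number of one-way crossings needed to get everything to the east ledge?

Following every safe sequence of crossings from the start, the most of the 8 that can be at the east ledge as the rope basket arrives there on crossings 1, 3, 5 is 2, 3, 4 respectively; the best ever achieved is 4 of 8.
From crossing 7 on, no configuration arises that was not already reachable earlier: only 44 distinct safe configurations (who is on which side, and where the rope basket is) can ever be reached, none of them has everyone across, and every continuation just revisits them. So no valid plan exists.

impossible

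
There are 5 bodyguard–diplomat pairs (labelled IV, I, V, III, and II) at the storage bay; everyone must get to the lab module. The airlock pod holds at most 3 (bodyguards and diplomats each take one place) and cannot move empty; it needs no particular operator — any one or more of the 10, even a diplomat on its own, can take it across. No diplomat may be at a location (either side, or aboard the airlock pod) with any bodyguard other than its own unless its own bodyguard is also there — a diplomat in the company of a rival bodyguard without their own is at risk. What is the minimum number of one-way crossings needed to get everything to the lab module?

Counting alone: each trip to the lab module takes at most 3 across and each return brings at least 1 back, so after t trips out (and t−1 returns) at most 3t − (t−1) of the 10 are across; that first reaches 10 at t = 5, so at least 9 crossings are needed.
The safety rule pushes this higher. Following every safe sequence of crossings, the most of the 10 that can be at the lab module as the airlock pod arrives there on crossing 9 is 9 — never all 10.
So no plan with fewer than 11 crossings exists, and this one achieves 11:
1. bodyguard IV and diplomat IV cross → the lab module.
2. bodyguard IV crosses ← the storage bay.
3. diplomat I, diplomat III, and diplomat V cross → the lab module.
4. diplomat IV crosses ← the storage bay.
5. bodyguard I, bodyguard III, and bodyguard V cross → the lab module.
6. bodyguard I and diplomat I cross ← the storage bay.
7. bodyguard I, bodyguard II, and bodyguard IV cross → the lab module.
8. diplomat V crosses ← the storage bay.
9. diplomat I and diplomat IV cross → the lab module.
10. diplomat IV crosses ← the storage bay.
11. diplomat II, diplomat IV, and diplomat V cross → the lab module.

11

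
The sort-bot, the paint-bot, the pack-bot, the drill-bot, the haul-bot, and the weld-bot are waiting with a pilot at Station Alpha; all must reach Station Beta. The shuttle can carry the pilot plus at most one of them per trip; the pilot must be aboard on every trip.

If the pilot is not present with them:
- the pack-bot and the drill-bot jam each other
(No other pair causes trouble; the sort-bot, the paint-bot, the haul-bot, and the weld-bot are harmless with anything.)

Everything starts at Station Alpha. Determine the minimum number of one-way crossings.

11

Counting alone: the pilot can take at most 1 across per trip to Station Beta, so moving all 6 needs at least 6 loaded trips out, with a return between consecutive ones — at least 11 crossings.
The plan below uses exactly 11 crossings, so it is optimal:
1. Pilot goes to Station Beta with the pack-bot.
2. Pilot goes back to Station Alpha alone.
3. Pilot goes to Station Beta with the sort-bot.
4. Pilot goes back to Station Alpha alone.
5. Pilot goes to Station Beta with the paint-bot.
6. Pilot goes back to Station Alpha alone.
7. Pilot goes to Station Beta with the haul-bot.
8. Pilot goes back to Station Alpha alone.
9. Pilot goes to Station Beta with the weld-bot.
10. Pilot goes back to Station Alpha alone.
11. Pilot goes to Station Beta with the drill-bot.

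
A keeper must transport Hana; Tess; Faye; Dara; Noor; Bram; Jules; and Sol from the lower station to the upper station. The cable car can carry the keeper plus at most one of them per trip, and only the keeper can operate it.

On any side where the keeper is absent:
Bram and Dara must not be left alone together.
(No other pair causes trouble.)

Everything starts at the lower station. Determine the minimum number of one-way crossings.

Counting alone: the keeper can take at most 1 across per trip to the upper station, so moving all 8 needs at least 8 loaded trips out, with a return between consecutive ones — at least 15 crossings.
The plan below uses exactly 15 crossings, so it is optimal:
1. Keeper goes to the upper station with Dara.  [the lower station: Bram, Faye, Hana, Jules, Noor, Sol, Tess | the upper station: Dara]
2. Keeper goes back to the lower station alone.  [the lower station: Bram, Faye, Hana, Jules, Noor, Sol, Tess | the upper station: Dara]
3. Keeper goes to the upper station with Hana.  [the lower station: Bram, Faye, Jules, Noor, Sol, Tess | the upper station: Dara, Hana]
4. Keeper goes back to the lower station alone.  [the lower station: Bram, Faye, Jules, Noor, Sol, Tess | the upper station: Dara, Hana]
5. Keeper goes to the upper station with Tess.  [the lower station: Bram, Faye, Jules, Noor, Sol | the upper station: Dara, Hana, Tess]
6. Keeper goes back to the lower station alone.  [the lower station: Bram, Faye, Jules, Noor, Sol | the upper station: Dara, Hana, Tess]
7. Keeper goes to the upper station with Faye.  [the lower station: Bram, Jules, Noor, Sol | the upper station: Dara, Faye, Hana, Tess]
8. Keeper goes back to the lower station alone.  [the lower station: Bram, Jules, Noor, Sol | the upper station: Dara, Faye, Hana, Tess]
9. Keeper goes to the upper station with Noor.  [the lower station: Bram, Jules, Sol | the upper station: Dara, Faye, Hana, Noor, Tess]
10. Keeper goes back to the lower station alone.  [the lower station: Bram, Jules, Sol | the upper station: Dara, Faye, Hana, Noor, Tess]
11. Keeper goes to the upper station with Jules.  [the lower station: Bram, Sol | the upper station: Dara, Faye, Hana, Jules, Noor, Tess]
12. Keeper goes back to the lower station alone.  [the lower station: Bram, Sol | the upper station: Dara, Faye, Hana, Jules, Noor, Tess]
13. Keeper goes to the upper station with Sol.  [the lower station: Bram | the upper station: Dara, Faye, Hana, Jules, Noor, Sol, Tess]
14. Keeper goes back to the lower station alone.  [the lower station: Bram | the upper station: Dara, Faye, Hana, Jules, Noor, Sol, Tess]
15. Keeper goes to the upper station with Bram.  [the lower station: — | the upper station: Bram, Dara, Faye, Hana, Jules, Noor, Sol, Tess]

15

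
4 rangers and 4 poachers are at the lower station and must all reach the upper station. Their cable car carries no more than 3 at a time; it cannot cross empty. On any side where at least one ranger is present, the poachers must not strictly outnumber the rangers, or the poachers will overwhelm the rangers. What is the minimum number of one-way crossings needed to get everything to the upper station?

9

Counting alone: each trip to the upper station takes at most 3 across and each return brings at least 1 back, so after t trips out (and t−1 returns) at most 3t − (t−1) of the 8 are across; that first reaches 8 at t = 4, so at least 7 crossings are needed.
The safety rule pushes this higher. Following every safe sequence of crossings, the most of the 8 that can be at the upper station as the cable car arrives there on crossing 7 is 7 — never all 8.
So no plan with fewer than 9 crossings exists, and this one achieves 9:
1. 2 poachers → the upper station.  (the lower station: 4R 2P; the upper station: 0R 2P)
2. 1 poacher ← the lower station.  (the lower station: 4R 3P; the upper station: 0R 1P)
3. 3 poachers → the upper station.  (the lower station: 4R 0P; the upper station: 0R 4P)
4. 1 poacher ← the lower station.  (the lower station: 4R 1P; the upper station: 0R 3P)
5. 3 rangers → the upper station.  (the lower station: 1R 1P; the upper station: 3R 3P)
6. 1 ranger and 1 poacher ← the lower station.  (the lower station: 2R 2P; the upper station: 2R 2P)
7. 2 rangers → the upper station.  (the lower station: 0R 2P; the upper station: 4R 2P)
8. 1 poacher ← the lower station.  (the lower station: 0R 3P; the upper station: 4R 1P)
9. 3 poachers → the upper station.  (the lower station: 0R 0P; the upper station: 4R 4P)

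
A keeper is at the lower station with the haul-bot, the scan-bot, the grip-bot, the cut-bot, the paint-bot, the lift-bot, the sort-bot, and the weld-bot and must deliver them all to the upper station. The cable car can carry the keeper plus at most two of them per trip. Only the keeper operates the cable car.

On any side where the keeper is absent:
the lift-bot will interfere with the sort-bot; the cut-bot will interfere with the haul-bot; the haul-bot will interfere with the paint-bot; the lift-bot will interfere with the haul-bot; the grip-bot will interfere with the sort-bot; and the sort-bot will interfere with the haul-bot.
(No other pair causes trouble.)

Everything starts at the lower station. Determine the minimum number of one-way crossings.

13

Counting alone: the keeper can take at most 2 across per trip to the upper station, so moving all 8 needs at least 4 loaded trips out, with a return between consecutive ones — at least 7 crossings.
The safety rule pushes this higher. Following every safe sequence of crossings, the most of the 8 that can be at the upper station as the cable car arrives there on crossings 7, 9, 11 is 5, 6, 7 respectively — never all 8.
So no plan with fewer than 13 crossings exists, and this one achieves 13:
1. Keeper goes to the upper station with the haul-bot and the sort-bot.
2. Keeper goes back to the lower station with the haul-bot.
3. Keeper goes to the upper station with the haul-bot and the scan-bot.
4. Keeper goes back to the lower station with the haul-bot.
5. Keeper goes to the upper station with the grip-bot and the haul-bot.
6. Keeper goes back to the lower station with the sort-bot.
7. Keeper goes to the upper station with the cut-bot and the lift-bot.
8. Keeper goes back to the lower station with the haul-bot.
9. Keeper goes to the upper station with the haul-bot and the paint-bot.
10. Keeper goes back to the lower station with the haul-bot.
11. Keeper goes to the upper station with the haul-bot and the weld-bot.
12. Keeper goes back to the lower station with the haul-bot.
13. Keeper goes to the upper station with the haul-bot and the sort-bot.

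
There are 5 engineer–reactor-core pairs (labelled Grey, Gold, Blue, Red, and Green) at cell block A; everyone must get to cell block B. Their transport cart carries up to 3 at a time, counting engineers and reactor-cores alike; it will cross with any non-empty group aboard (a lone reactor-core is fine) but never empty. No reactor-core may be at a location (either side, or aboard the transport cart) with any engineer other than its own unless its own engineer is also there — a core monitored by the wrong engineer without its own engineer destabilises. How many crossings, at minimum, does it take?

11

Counting alone: each trip to cell block B takes at most 3 across and each return brings at least 1 back, so after t trips out (and t−1 returns) at most 3t − (t−1) of the 10 are across; that first reaches 10 at t = 5, so at least 9 crossings are needed.
The safety rule pushes this higher. Following every safe sequence of crossings, the most of the 10 that can be at cell block B as the transport cart arrives there on crossing 9 is 9 — never all 10.
So no plan with fewer than 11 crossings exists, and this one achieves 11:
1. engineer Grey and reactor-core Grey cross → cell block B.
2. engineer Grey crosses ← cell block A.
3. reactor-core Blue, reactor-core Gold, and reactor-core Red cross → cell block B.
4. reactor-core Grey crosses ← cell block A.
5. engineer Blue, engineer Gold, and engineer Red cross → cell block B.
6. engineer Gold and reactor-core Gold cross ← cell block A.
7. engineer Gold, engineer Green, and engineer Grey cross → cell block B.
8. reactor-core Blue crosses ← cell block A.
9. reactor-core Gold and reactor-core Grey cross → cell block B.
10. reactor-core Grey crosses ← cell block A.
11. reactor-core Blue, reactor-core Green, and reactor-core Grey cross → cell block B.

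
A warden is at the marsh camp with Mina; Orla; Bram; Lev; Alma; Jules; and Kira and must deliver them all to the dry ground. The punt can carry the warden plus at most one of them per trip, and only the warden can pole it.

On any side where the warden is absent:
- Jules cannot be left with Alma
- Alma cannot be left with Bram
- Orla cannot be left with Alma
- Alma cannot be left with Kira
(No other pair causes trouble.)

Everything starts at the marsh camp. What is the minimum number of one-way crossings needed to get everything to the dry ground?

impossible

Following every safe sequence of crossings from the start, the most of the 7 that can be at the dry ground as the punt arrives there on crossings 1, 3, 5, 7 is 1, 2, 3, 4 respectively; the best ever achieved is 4 of 7.
From crossing 9 on, no configuration arises that was not already reachable earlier: only 44 distinct safe configurations (who is on which side, and where the punt is) can ever be reached, none of them has everyone across, and every continuation just revisits them. So no valid plan exists.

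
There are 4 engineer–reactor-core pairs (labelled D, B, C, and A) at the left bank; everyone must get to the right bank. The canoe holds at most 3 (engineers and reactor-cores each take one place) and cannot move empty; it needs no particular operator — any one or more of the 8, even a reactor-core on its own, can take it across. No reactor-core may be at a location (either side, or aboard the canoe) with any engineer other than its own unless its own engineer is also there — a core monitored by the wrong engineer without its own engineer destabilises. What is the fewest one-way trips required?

Counting alone: each trip to the right bank takes at most 3 across and each return brings at least 1 back, so after t trips out (and t−1 returns) at most 3t − (t−1) of the 8 are across; that first reaches 8 at t = 4, so at least 7 crossings are needed.
The safety rule pushes this higher. Following every safe sequence of crossings, the most of the 8 that can be at the right bank as the canoe arrives there on crossing 7 is 7 — never all 8.
So no plan with fewer than 9 crossings exists, and this one achieves 9:
1. engineer D and reactor-core D cross → the right bank.
2. engineer D crosses ← the left bank.
3. engineer B, engineer D, and reactor-core B cross → the right bank.
4. engineer D and reactor-core D cross ← the left bank.
5. engineer A, engineer C, and engineer D cross → the right bank.
6. reactor-core B crosses ← the left bank.
7. reactor-core B and reactor-core D cross → the right bank.
8. reactor-core D crosses ← the left bank.
9. reactor-core A, reactor-core C, and reactor-core D cross → the right bank.

9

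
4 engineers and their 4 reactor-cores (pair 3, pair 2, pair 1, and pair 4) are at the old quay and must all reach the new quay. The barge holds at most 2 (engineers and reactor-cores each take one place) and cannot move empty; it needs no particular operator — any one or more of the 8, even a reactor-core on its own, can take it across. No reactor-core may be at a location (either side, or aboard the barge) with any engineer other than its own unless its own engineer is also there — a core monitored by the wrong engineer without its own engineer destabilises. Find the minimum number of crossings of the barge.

Following every safe sequence of crossings from the start, the most of the 8 that can be at the new quay as the barge arrives there on crossings 1, 3, 5 is 2, 3, 4 respectively; the best ever achieved is 4 of 8.
From crossing 7 on, no configuration arises that was not already reachable earlier: only 44 distinct safe configurations (who is on which side, and where the barge is) can ever be reached, none of them has everyone across, and every continuation just revisits them. So no valid plan exists.

impossible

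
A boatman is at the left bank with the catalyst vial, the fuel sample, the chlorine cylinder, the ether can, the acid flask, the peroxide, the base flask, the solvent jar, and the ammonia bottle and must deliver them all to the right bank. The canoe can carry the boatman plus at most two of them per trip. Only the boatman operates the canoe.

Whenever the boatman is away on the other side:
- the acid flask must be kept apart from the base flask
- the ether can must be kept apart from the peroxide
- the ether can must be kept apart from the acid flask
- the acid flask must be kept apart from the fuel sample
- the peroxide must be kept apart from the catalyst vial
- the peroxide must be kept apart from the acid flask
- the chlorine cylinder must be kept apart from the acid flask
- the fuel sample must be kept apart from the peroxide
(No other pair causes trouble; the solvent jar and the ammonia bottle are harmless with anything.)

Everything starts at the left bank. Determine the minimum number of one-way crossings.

Counting alone: the boatman can take at most 2 across per trip to the right bank, so moving all 9 needs at least 5 loaded trips out, with a return between consecutive ones — at least 9 crossings.
The safety rule pushes this higher. Following every safe sequence of crossings, the most of the 9 that can be at the right bank as the canoe arrives there on crossings 9, 11, 13 is 6, 7, 8 respectively — never all 9.
So no plan with fewer than 15 crossings exists, and this one achieves 15:
1. Boatman goes to the right bank with the acid flask and the peroxide.  [the left bank: the ammonia bottle, the base flask, the catalyst vial, the chlorine cylinder, the ether can, the fuel sample, the solvent jar | the right bank: the acid flask, the peroxide]
2. Boatman goes back to the left bank with the acid flask.  [the left bank: the acid flask, the ammonia bottle, the base flask, the catalyst vial, the chlorine cylinder, the ether can, the fuel sample, the solvent jar | the right bank: the peroxide]
3. Boatman goes to the right bank with the acid flask and the catalyst vial.  [the left bank: the ammonia bottle, the base flask, the chlorine cylinder, the ether can, the fuel sample, the solvent jar | the right bank: the acid flask, the catalyst vial, the peroxide]
4. Boatman goes back to the left bank with the peroxide.  [the left bank: the ammonia bottle, the base flask, the chlorine cylinder, the ether can, the fuel sample, the peroxide, the solvent jar | the right bank: the acid flask, the catalyst vial]
5. Boatman goes to the right bank with the ether can and the fuel sample.  [the left bank: the ammonia bottle, the base flask, the chlorine cylinder, the peroxide, the solvent jar | the right bank: the acid flask, the catalyst vial, the ether can, the fuel sample]
6. Boatman goes back to the left bank with the acid flask.  [the left bank: the acid flask, the ammonia bottle, the base flask, the chlorine cylinder, the peroxide, the solvent jar | the right bank: the catalyst vial, the ether can, the fuel sample]
7. Boatman goes to the right bank with the acid flask and the chlorine cylinder.  [the left bank: the ammonia bottle, the base flask, the peroxide, the solvent jar | the right bank: the acid flask, the catalyst vial, the chlorine cylinder, the ether can, the fuel sample]
8. Boatman goes back to the left bank with the acid flask.  [the left bank: the acid flask, the ammonia bottle, the base flask, the peroxide, the solvent jar | the right bank: the catalyst vial, the chlorine cylinder, the ether can, the fuel sample]
9. Boatman goes to the right bank with the acid flask and the base flask.  [the left bank: the ammonia bottle, the peroxide, the solvent jar | the right bank: the acid flask, the base flask, the catalyst vial, the chlorine cylinder, the ether can, the fuel sample]
10. Boatman goes back to the left bank with the acid flask.  [the left bank: the acid flask, the ammonia bottle, the peroxide, the solvent jar | the right bank: the base flask, the catalyst vial, the chlorine cylinder, the ether can, the fuel sample]
11. Boatman goes to the right bank with the acid flask and the solvent jar.  [the left bank: the ammonia bottle, the peroxide | the right bank: the acid flask, the base flask, the catalyst vial, the chlorine cylinder, the ether can, the fuel sample, the solvent jar]
12. Boatman goes back to the left bank with the acid flask.  [the left bank: the acid flask, the ammonia bottle, the peroxide | the right bank: the base flask, the catalyst vial, the chlorine cylinder, the ether can, the fuel sample, the solvent jar]
13. Boatman goes to the right bank with the acid flask and the ammonia bottle.  [the left bank: the peroxide | the right bank: the acid flask, the ammonia bottle, the base flask, the catalyst vial, the chlorine cylinder, the ether can, the fuel sample, the solvent jar]
14. Boatman goes back to the left bank with the acid flask.  [the left bank: the acid flask, the peroxide | the right bank: the ammonia bottle, the base flask, the catalyst vial, the chlorine cylinder, the ether can, the fuel sample, the solvent jar]
15. Boatman goes to the right bank with the acid flask and the peroxide.  [the left bank: — | the right bank: the acid flask, the ammonia bottle, the base flask, the catalyst vial, the chlorine cylinder, the ether can, the fuel sample, the peroxide, the solvent jar]

15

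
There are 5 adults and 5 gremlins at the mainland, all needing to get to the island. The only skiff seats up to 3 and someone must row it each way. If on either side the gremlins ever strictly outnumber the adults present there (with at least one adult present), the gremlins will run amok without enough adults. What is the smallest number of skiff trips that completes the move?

11

Counting alone: each trip to the island takes at most 3 across and each return brings at least 1 back, so after t trips out (and t−1 returns) at most 3t − (t−1) of the 10 are across; that first reaches 10 at t = 5, so at least 9 crossings are needed.
The safety rule pushes this higher. Following every safe sequence of crossings, the most of the 10 that can be at the island as the skiff arrives there on crossing 9 is 9 — never all 10.
So no plan with fewer than 11 crossings exists, and this one achieves 11:
1. 2 gremlins → the island.  (the mainland: 5A 3G; the island: 0A 2G)
2. 1 gremlin ← the mainland.  (the mainland: 5A 4G; the island: 0A 1G)
3. 3 gremlins → the island.  (the mainland: 5A 1G; the island: 0A 4G)
4. 1 gremlin ← the mainland.  (the mainland: 5A 2G; the island: 0A 3G)
5. 3 adults → the island.  (the mainland: 2A 2G; the island: 3A 3G)
6. 1 adult and 1 gremlin ← the mainland.  (the mainland: 3A 3G; the island: 2A 2G)
7. 3 adults → the island.  (the mainland: 0A 3G; the island: 5A 2G)
8. 1 gremlin ← the mainland.  (the mainland: 0A 4G; the island: 5A 1G)
9. 2 gremlins → the island.  (the mainland: 0A 2G; the island: 5A 3G)
10. 1 gremlin ← the mainland.  (the mainland: 0A 3G; the island: 5A 2G)
11. 3 gremlins → the island.  (the mainland: 0A 0G; the island: 5A 5G)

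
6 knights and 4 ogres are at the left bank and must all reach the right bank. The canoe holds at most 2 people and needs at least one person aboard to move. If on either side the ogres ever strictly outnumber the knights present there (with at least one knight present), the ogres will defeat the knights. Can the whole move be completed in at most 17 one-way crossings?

Yes

Yes — this plan uses 17 crossings (≤ 17):
1. 2 ogres → the right bank.  (the left bank: 6K 2O; the right bank: 0K 2O)
2. 1 ogre ← the left bank.  (the left bank: 6K 3O; the right bank: 0K 1O)
3. 2 ogres → the right bank.  (the left bank: 6K 1O; the right bank: 0K 3O)
4. 1 ogre ← the left bank.  (the left bank: 6K 2O; the right bank: 0K 2O)
5. 2 knights → the right bank.  (the left bank: 4K 2O; the right bank: 2K 2O)
6. 1 ogre ← the left bank.  (the left bank: 4K 3O; the right bank: 2K 1O)
7. 1 knight and 1 ogre → the right bank.  (the left bank: 3K 2O; the right bank: 3K 2O)
8. 1 ogre ← the left bank.  (the left bank: 3K 3O; the right bank: 3K 1O)
9. 2 ogres → the right bank.  (the left bank: 3K 1O; the right bank: 3K 3O)
10. 1 ogre ← the left bank.  (the left bank: 3K 2O; the right bank: 3K 2O)
11. 1 knight and 1 ogre → the right bank.  (the left bank: 2K 1O; the right bank: 4K 3O)
12. 1 ogre ← the left bank.  (the left bank: 2K 2O; the right bank: 4K 2O)
13. 2 ogres → the right bank.  (the left bank: 2K 0O; the right bank: 4K 4O)
14. 1 ogre ← the left bank.  (the left bank: 2K 1O; the right bank: 4K 3O)
15. 1 knight and 1 ogre → the right bank.  (the left bank: 1K 0O; the right bank: 5K 4O)
16. 1 ogre ← the left bank.  (the left bank: 1K 1O; the right bank: 5K 3O)
17. 1 knight and 1 ogre → the right bank.  (the left bank: 0K 0O; the right bank: 6K 4O)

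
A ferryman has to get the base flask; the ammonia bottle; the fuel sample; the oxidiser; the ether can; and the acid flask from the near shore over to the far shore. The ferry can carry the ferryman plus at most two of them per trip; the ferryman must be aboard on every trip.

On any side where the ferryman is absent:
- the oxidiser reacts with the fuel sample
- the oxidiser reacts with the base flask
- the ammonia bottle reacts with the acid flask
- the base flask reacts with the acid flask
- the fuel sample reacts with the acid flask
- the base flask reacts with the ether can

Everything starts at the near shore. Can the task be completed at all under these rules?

Whatever the first load, the items left behind include a forbidden pair without the ferryman. No opening move is safe, so no plan exists.

No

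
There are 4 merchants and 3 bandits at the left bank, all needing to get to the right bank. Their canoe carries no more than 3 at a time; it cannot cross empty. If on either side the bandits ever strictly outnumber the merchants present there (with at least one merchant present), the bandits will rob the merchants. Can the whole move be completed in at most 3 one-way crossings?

No

Counting alone: each trip to the right bank takes at most 3 across and each return brings at least 1 back, so after t trips out (and t−1 returns) at most 3t − (t−1) of the 7 are across; that first reaches 7 at t = 3, so at least 5 crossings are needed.
Since 3 < 5, 3 crossings cannot be enough. (The shortest complete plan in fact takes 5:)
1. 3 bandits → the right bank.  (the left bank: 4M 0B; the right bank: 0M 3B)
2. 1 bandit ← the left bank.  (the left bank: 4M 1B; the right bank: 0M 2B)
3. 3 merchants → the right bank.  (the left bank: 1M 1B; the right bank: 3M 2B)
4. 1 merchant ← the left bank.  (the left bank: 2M 1B; the right bank: 2M 2B)
5. 2 merchants and 1 bandit → the right bank.  (the left bank: 0M 0B; the right bank: 4M 3B)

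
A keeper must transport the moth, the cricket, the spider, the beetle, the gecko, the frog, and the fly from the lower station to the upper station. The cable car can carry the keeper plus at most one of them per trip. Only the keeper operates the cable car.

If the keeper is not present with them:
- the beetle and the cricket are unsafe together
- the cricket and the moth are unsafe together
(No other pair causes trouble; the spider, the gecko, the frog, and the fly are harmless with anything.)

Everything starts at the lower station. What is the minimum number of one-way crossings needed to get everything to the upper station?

Counting alone: the keeper can take at most 1 across per trip to the upper station, so moving all 7 needs at least 7 loaded trips out, with a return between consecutive ones — at least 13 crossings.
The safety rule pushes this higher. Following every safe sequence of crossings, the most of the 7 that can be at the upper station as the cable car arrives there on crossing 13 is 6 — never all 7.
So no plan with fewer than 15 crossings exists, and this one achieves 15:
1. Keeper goes to the upper station with the cricket.  [the lower station: the beetle, the fly, the frog, the gecko, the moth, the spider | the upper station: the cricket]
2. Keeper goes back to the lower station alone.  [the lower station: the beetle, the fly, the frog, the gecko, the moth, the spider | the upper station: the cricket]
3. Keeper goes to the upper station with the moth.  [the lower station: the beetle, the fly, the frog, the gecko, the spider | the upper station: the cricket, the moth]
4. Keeper goes back to the lower station with the cricket.  [the lower station: the beetle, the cricket, the fly, the frog, the gecko, the spider | the upper station: the moth]
5. Keeper goes to the upper station with the beetle.  [the lower station: the cricket, the fly, the frog, the gecko, the spider | the upper station: the beetle, the moth]
6. Keeper goes back to the lower station alone.  [the lower station: the cricket, the fly, the frog, the gecko, the spider | the upper station: the beetle, the moth]
7. Keeper goes to the upper station with the spider.  [the lower station: the cricket, the fly, the frog, the gecko | the upper station: the beetle, the moth, the spider]
8. Keeper goes back to the lower station alone.  [the lower station: the cricket, the fly, the frog, the gecko | the upper station: the beetle, the moth, the spider]
9. Keeper goes to the upper station with the gecko.  [the lower station: the cricket, the fly, the frog | the upper station: the beetle, the gecko, the moth, the spider]
10. Keeper goes back to the lower station alone.  [the lower station: the cricket, the fly, the frog | the upper station: the beetle, the gecko, the moth, the spider]
11. Keeper goes to the upper station with the frog.  [the lower station: the cricket, the fly | the upper station: the beetle, the frog, the gecko, the moth, the spider]
12. Keeper goes back to the lower station alone.  [the lower station: the cricket, the fly | the upper station: the beetle, the frog, the gecko, the moth, the spider]
13. Keeper goes to the upper station with the fly.  [the lower station: the cricket | the upper station: the beetle, the fly, the frog, the gecko, the moth, the spider]
14. Keeper goes back to the lower station alone.  [the lower station: the cricket | the upper station: the beetle, the fly, the frog, the gecko, the moth, the spider]
15. Keeper goes to the upper station with the cricket.  [the lower station: — | the upper station: the beetle, the cricket, the fly, the frog, the gecko, the moth, the spider]

15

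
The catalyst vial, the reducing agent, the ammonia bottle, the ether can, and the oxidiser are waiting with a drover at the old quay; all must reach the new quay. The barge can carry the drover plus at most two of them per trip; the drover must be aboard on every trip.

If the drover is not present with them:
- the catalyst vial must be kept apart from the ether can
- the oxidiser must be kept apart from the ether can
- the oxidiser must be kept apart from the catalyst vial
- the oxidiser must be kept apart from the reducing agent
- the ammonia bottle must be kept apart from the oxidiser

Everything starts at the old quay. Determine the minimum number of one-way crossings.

Counting alone: the drover can take at most 2 across per trip to the new quay, so moving all 5 needs at least 3 loaded trips out, with a return between consecutive ones — at least 5 crossings.
The safety rule pushes this higher. Following every safe sequence of crossings, the most of the 5 that can be at the new quay as the barge arrives there on crossing 5 is 4 — never all 5.
So no plan with fewer than 7 crossings exists, and this one achieves 7:
1. Drover goes to the new quay with the catalyst vial and the oxidiser.  [the old quay: the ammonia bottle, the ether can, the reducing agent | the new quay: the catalyst vial, the oxidiser]
2. Drover goes back to the old quay with the catalyst vial.  [the old quay: the ammonia bottle, the catalyst vial, the ether can, the reducing agent | the new quay: the oxidiser]
3. Drover goes to the new quay with the catalyst vial and the reducing agent.  [the old quay: the ammonia bottle, the ether can | the new quay: the catalyst vial, the oxidiser, the reducing agent]
4. Drover goes back to the old quay with the oxidiser.  [the old quay: the ammonia bottle, the ether can, the oxidiser | the new quay: the catalyst vial, the reducing agent]
5. Drover goes to the new quay with the ammonia bottle and the ether can.  [the old quay: the oxidiser | the new quay: the ammonia bottle, the catalyst vial, the ether can, the reducing agent]
6. Drover goes back to the old quay with the catalyst vial.  [the old quay: the catalyst vial, the oxidiser | the new quay: the ammonia bottle, the ether can, the reducing agent]
7. Drover goes to the new quay with the catalyst vial and the oxidiser.  [the old quay: — | the new quay: the ammonia bottle, the catalyst vial, the ether can, the oxidiser, the reducing agent]

7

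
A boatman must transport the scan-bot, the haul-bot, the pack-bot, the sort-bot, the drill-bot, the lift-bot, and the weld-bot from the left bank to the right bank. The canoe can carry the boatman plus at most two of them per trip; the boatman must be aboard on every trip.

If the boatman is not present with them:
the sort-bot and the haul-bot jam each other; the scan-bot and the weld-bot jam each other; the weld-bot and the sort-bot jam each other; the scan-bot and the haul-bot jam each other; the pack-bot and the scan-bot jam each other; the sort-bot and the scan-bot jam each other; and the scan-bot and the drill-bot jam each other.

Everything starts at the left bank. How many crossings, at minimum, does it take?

11

Counting alone: the boatman can take at most 2 across per trip to the right bank, so moving all 7 needs at least 4 loaded trips out, with a return between consecutive ones — at least 7 crossings.
The safety rule pushes this higher. Following every safe sequence of crossings, the most of the 7 that can be at the right bank as the canoe arrives there on crossings 7, 9 is 5, 6 respectively — never all 7.
So no plan with fewer than 11 crossings exists, and this one achieves 11:
1. Boatman goes to the right bank with the scan-bot and the sort-bot.
2. Boatman goes back to the left bank with the scan-bot.
3. Boatman goes to the right bank with the pack-bot and the scan-bot.
4. Boatman goes back to the left bank with the scan-bot.
5. Boatman goes to the right bank with the drill-bot and the scan-bot.
6. Boatman goes back to the left bank with the scan-bot.
7. Boatman goes to the right bank with the lift-bot and the scan-bot.
8. Boatman goes back to the left bank with the scan-bot.
9. Boatman goes to the right bank with the haul-bot and the weld-bot.
10. Boatman goes back to the left bank with the sort-bot.
11. Boatman goes to the right bank with the scan-bot and the sort-bot.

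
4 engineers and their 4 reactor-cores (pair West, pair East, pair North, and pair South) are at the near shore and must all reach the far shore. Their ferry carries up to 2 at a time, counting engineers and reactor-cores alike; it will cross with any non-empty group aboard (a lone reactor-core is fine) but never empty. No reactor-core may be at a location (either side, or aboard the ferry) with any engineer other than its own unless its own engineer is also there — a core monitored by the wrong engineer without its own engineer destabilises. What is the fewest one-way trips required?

Following every safe sequence of crossings from the start, the most of the 8 that can be at the far shore as the ferry arrives there on crossings 1, 3, 5 is 2, 3, 4 respectively; the best ever achieved is 4 of 8.
From crossing 7 on, no configuration arises that was not already reachable earlier: only 44 distinct safe configurations (who is on which side, and where the ferry is) can ever be reached, none of them has everyone across, and every continuation just revisits them. So no valid plan exists.

impossible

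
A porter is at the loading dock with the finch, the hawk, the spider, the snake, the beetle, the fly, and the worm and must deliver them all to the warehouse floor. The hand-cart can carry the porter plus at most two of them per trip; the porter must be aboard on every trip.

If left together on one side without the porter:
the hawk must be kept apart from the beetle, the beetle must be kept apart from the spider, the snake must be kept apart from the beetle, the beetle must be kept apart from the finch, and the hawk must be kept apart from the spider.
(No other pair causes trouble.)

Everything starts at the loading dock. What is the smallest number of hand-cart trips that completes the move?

11

Counting alone: the porter can take at most 2 across per trip to the warehouse floor, so moving all 7 needs at least 4 loaded trips out, with a return between consecutive ones — at least 7 crossings.
The safety rule pushes this higher. Following every safe sequence of crossings, the most of the 7 that can be at the warehouse floor as the hand-cart arrives there on crossings 7, 9 is 5, 6 respectively — never all 7.
So no plan with fewer than 11 crossings exists, and this one achieves 11:
1. Porter goes to the warehouse floor with the beetle and the hawk.  [the loading dock: the finch, the fly, the snake, the spider, the worm | the warehouse floor: the beetle, the hawk]
2. Porter goes back to the loading dock with the hawk.  [the loading dock: the finch, the fly, the hawk, the snake, the spider, the worm | the warehouse floor: the beetle]
3. Porter goes to the warehouse floor with the finch and the hawk.  [the loading dock: the fly, the snake, the spider, the worm | the warehouse floor: the beetle, the finch, the hawk]
4. Porter goes back to the loading dock with the beetle.  [the loading dock: the beetle, the fly, the snake, the spider, the worm | the warehouse floor: the finch, the hawk]
5. Porter goes to the warehouse floor with the snake and the spider.  [the loading dock: the beetle, the fly, the worm | the warehouse floor: the finch, the hawk, the snake, the spider]
6. Porter goes back to the loading dock with the hawk.  [the loading dock: the beetle, the fly, the hawk, the worm | the warehouse floor: the finch, the snake, the spider]
7. Porter goes to the warehouse floor with the fly and the hawk.  [the loading dock: the beetle, the worm | the warehouse floor: the finch, the fly, the hawk, the snake, the spider]
8. Porter goes back to the loading dock with the hawk.  [the loading dock: the beetle, the hawk, the worm | the warehouse floor: the finch, the fly, the snake, the spider]
9. Porter goes to the warehouse floor with the hawk and the worm.  [the loading dock: the beetle | the warehouse floor: the finch, the fly, the hawk, the snake, the spider, the worm]
10. Porter goes back to the loading dock with the hawk.  [the loading dock: the beetle, the hawk | the warehouse floor: the finch, the fly, the snake, the spider, the worm]
11. Porter goes to the warehouse floor with the beetle and the hawk.  [the loading dock: — | the warehouse floor: the beetle, the finch, the fly, the hawk, the snake, the spider, the worm]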